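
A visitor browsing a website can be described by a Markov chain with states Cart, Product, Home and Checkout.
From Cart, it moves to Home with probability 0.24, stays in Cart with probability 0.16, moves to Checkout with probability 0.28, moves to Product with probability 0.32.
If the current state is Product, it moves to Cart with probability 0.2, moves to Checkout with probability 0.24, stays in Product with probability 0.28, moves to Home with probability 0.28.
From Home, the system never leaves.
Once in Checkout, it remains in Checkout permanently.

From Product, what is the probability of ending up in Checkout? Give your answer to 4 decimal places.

0.4763

Let h(s) be the probability of absorption at Checkout starting from transient state s. Then h(Checkout) = 1 and h(Home) = 0. By first-step analysis:
h(Cart) = 0.16·h(Cart) + 0.32·h(Product) + 0.24·0 + 0.28·1
h(Product) = 0.2·h(Cart) + 0.28·h(Product) + 0.28·0 + 0.24·1
Solving: h(Cart) = 0.5148, h(Product) = 0.4763.
Starting from Product, the probability is 0.4763.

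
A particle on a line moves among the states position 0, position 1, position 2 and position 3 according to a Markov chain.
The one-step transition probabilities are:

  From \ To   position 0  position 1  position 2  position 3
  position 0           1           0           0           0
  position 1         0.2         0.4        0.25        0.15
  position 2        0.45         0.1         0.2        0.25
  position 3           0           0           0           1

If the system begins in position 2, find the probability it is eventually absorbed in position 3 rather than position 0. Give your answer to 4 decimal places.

Let h(s) be the probability of absorption at position 3 starting from transient state s. Then h(position 3) = 1 and h(position 0) = 0. By first-step analysis:
h(position 1) = 0.2·0 + 0.4·h(position 1) + 0.25·h(position 2) + 0.15·1
h(position 2) = 0.45·0 + 0.1·h(position 1) + 0.2·h(position 2) + 0.25·1
Solving: h(position 1) = 0.4011, h(position 2) = 0.3626.
Starting from position 2, the probability is 0.3626.

0.3626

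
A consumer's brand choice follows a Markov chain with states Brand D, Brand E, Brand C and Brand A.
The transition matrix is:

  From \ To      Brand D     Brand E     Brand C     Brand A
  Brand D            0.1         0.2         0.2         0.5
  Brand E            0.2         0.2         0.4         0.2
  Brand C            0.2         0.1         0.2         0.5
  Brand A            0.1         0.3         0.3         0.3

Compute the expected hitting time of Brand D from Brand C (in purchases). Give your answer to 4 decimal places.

6.1290

Let t(s) be the expected number of purchases to first reach Brand D from state s, with t(Brand D) = 0. Conditioning on the first purchase:
t(Brand E) = 1 + 0.2·t(Brand E) + 0.4·t(Brand C) + 0.2·t(Brand A)
t(Brand C) = 1 + 0.1·t(Brand E) + 0.2·t(Brand C) + 0.5·t(Brand A)
t(Brand A) = 1 + 0.3·t(Brand E) + 0.3·t(Brand C) + 0.3·t(Brand A)
Solving: t(Brand E) = 5.9677, t(Brand C) = 6.1290, t(Brand A) = 6.6129.
Expected purchases from Brand C to Brand D: 6.1290.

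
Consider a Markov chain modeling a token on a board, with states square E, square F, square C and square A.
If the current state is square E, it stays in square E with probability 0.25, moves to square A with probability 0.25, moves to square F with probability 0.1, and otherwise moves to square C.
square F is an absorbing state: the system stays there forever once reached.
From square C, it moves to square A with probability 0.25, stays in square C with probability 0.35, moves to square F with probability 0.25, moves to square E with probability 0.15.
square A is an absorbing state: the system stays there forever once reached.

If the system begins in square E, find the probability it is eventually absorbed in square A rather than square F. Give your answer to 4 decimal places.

Let h(s) be the probability of absorption at square A starting from transient state s. Then h(square A) = 1 and h(square F) = 0. By first-step analysis:
h(square E) = 0.25·h(square E) + 0.1·0 + 0.4·h(square C) + 0.25·1
h(square C) = 0.15·h(square E) + 0.25·0 + 0.35·h(square C) + 0.25·1
Solving: h(square E) = 0.6140, h(square C) = 0.5263.
Starting from square E, the probability is 0.6140.

0.6140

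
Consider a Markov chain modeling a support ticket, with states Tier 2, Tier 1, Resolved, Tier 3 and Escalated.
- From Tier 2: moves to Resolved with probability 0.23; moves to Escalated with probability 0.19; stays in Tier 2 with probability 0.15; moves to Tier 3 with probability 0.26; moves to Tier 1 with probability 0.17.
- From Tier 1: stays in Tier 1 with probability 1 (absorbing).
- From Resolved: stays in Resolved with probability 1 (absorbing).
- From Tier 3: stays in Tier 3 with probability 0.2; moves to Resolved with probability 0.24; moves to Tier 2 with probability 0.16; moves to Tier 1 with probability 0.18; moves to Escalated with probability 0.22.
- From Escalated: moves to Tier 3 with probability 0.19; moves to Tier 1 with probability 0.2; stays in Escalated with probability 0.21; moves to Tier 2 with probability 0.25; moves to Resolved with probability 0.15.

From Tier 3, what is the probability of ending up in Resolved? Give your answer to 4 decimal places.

0.5456

Let h(s) be the probability of absorption at Resolved starting from transient state s. Then h(Resolved) = 1 and h(Tier 1) = 0. By first-step analysis:
h(Tier 2) = 0.15·h(Tier 2) + 0.17·0 + 0.23·1 + 0.26·h(Tier 3) + 0.19·h(Escalated)
h(Tier 3) = 0.16·h(Tier 2) + 0.18·0 + 0.24·1 + 0.2·h(Tier 3) + 0.22·h(Escalated)
h(Escalated) = 0.25·h(Tier 2) + 0.2·0 + 0.15·1 + 0.19·h(Tier 3) + 0.21·h(Escalated)
Solving: h(Tier 2) = 0.5480, h(Tier 3) = 0.5456, h(Escalated) = 0.4945.
Starting from Tier 3, the probability is 0.5456.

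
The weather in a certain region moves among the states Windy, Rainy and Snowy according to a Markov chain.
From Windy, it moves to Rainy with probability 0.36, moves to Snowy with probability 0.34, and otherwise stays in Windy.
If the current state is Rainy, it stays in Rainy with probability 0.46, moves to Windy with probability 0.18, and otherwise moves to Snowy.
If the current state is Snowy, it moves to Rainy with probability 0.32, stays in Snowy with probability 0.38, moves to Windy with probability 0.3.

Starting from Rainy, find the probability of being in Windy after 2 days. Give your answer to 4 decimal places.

Sum over the intermediate state after 1 day:
P = P(Rainy→Windy)·P(Windy→Windy) + P(Rainy→Rainy)·P(Rainy→Windy) + P(Rainy→Snowy)·P(Snowy→Windy)
  = 0.18×0.3 + 0.46×0.18 + 0.36×0.3
  = 0.0540 + 0.0828 + 0.1080 = 0.2448

0.2448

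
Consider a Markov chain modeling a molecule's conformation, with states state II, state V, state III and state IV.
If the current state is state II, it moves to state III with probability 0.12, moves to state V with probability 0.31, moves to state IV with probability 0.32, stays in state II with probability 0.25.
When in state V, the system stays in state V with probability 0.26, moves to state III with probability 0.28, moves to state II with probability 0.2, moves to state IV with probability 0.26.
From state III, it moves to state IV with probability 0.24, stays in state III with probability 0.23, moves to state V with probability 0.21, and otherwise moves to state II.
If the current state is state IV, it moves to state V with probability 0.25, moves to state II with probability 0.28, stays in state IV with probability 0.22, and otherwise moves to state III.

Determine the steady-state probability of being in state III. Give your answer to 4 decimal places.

0.2196

Let the stationary distribution be π with π = πP and π_1 + π_2 + π_3 + π_4 = 1.
π_1 = 0.25·π_1 + 0.2·π_2 + 0.32·π_3 + 0.28·π_4
π_2 = 0.31·π_1 + 0.26·π_2 + 0.21·π_3 + 0.25·π_4
π_3 = 0.12·π_1 + 0.28·π_2 + 0.23·π_3 + 0.25·π_4
Solving with the normalization constraint gives π = (0.2602, 0.2594, 0.2196, 0.2608).
So the stationary probability of state III is 0.2196.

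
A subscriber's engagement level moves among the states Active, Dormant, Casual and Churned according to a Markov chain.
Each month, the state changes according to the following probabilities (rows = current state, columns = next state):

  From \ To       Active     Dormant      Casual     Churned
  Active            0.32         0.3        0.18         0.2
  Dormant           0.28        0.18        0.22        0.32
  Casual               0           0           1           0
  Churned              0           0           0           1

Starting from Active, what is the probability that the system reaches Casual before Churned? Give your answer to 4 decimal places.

0.4510

Let h(s) be the probability of absorption at Casual starting from transient state s. Then h(Casual) = 1 and h(Churned) = 0. By first-step analysis:
h(Active) = 0.32·h(Active) + 0.3·h(Dormant) + 0.18·1 + 0.2·0
h(Dormant) = 0.28·h(Active) + 0.18·h(Dormant) + 0.22·1 + 0.32·0
Solving: h(Active) = 0.4510, h(Dormant) = 0.4223.
Starting from Active, the probability is 0.4510.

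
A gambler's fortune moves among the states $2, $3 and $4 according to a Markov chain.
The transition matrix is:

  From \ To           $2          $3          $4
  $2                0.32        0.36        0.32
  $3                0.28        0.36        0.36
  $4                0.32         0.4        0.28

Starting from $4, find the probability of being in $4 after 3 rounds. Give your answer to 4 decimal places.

Propagate the distribution vector 3 rounds from $4.
After 0 rounds: (0.0000, 0.0000, 1.0000)
After 1 round: (0.3200, 0.4000, 0.2800)
After 2 rounds: (0.3040, 0.3712, 0.3248)
After 3 rounds: (0.3052, 0.3730, 0.3219)
P(in $4 after 3 rounds) = 0.3219

0.3219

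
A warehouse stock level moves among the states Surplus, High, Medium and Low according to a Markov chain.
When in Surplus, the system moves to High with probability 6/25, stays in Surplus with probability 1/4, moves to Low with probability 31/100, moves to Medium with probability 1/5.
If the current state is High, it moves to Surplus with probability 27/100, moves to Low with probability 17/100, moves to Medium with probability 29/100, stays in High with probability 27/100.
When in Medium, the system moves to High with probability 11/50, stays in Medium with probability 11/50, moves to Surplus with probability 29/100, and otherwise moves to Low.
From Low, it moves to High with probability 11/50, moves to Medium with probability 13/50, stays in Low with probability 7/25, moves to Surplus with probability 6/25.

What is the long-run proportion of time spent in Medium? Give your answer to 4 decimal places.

0.2417

Let the stationary distribution be π with π = πP and π_1 + π_2 + π_3 + π_4 = 1.
π_1 = 0.25·π_1 + 0.27·π_2 + 0.29·π_3 + 0.24·π_4
π_2 = 0.24·π_1 + 0.27·π_2 + 0.22·π_3 + 0.22·π_4
π_3 = 0.2·π_1 + 0.29·π_2 + 0.22·π_3 + 0.26·π_4
Solving with the normalization constraint gives π = (0.2618, 0.2371, 0.2417, 0.2594).
So the stationary probability of Medium is 0.2417.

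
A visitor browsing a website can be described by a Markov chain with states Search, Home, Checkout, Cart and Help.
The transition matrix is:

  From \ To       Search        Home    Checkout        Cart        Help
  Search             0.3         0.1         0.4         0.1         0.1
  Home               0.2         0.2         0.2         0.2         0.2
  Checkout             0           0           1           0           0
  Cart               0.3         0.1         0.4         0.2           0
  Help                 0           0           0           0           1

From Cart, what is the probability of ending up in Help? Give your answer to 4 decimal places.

Let h(s) be the probability of absorption at Help starting from transient state s. Then h(Help) = 1 and h(Checkout) = 0. By first-step analysis:
h(Search) = 0.3·h(Search) + 0.1·h(Home) + 0.4·0 + 0.1·h(Cart) + 0.1·1
h(Home) = 0.2·h(Search) + 0.2·h(Home) + 0.2·0 + 0.2·h(Cart) + 0.2·1
h(Cart) = 0.3·h(Search) + 0.1·h(Home) + 0.4·0 + 0.2·h(Cart)
Solving: h(Search) = 0.2073, h(Home) = 0.3316, h(Cart) = 0.1192.
Starting from Cart, the probability is 0.1192.

0.1192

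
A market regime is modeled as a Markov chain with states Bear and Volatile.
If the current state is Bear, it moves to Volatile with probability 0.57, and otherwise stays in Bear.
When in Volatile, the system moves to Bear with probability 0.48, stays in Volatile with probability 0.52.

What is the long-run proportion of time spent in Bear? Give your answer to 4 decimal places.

0.4571

Let the stationary distribution be π with π = πP and π_1 + π_2 = 1.
π_1 = 0.43·π_1 + 0.48·π_2
Solving with the normalization constraint gives π = (0.4571, 0.5429).
So the stationary probability of Bear is 0.4571.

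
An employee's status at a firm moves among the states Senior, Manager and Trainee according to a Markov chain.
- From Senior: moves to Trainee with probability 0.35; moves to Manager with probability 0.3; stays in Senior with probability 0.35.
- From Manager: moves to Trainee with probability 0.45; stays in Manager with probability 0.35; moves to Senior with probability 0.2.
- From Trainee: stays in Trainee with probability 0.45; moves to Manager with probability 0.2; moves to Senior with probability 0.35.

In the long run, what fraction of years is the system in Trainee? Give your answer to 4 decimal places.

0.4191

Let the stationary distribution be π with π = πP and π_1 + π_2 + π_3 = 1.
π_1 = 0.35·π_1 + 0.2·π_2 + 0.35·π_3
π_2 = 0.3·π_1 + 0.35·π_2 + 0.2·π_3
Solving with the normalization constraint gives π = (0.3092, 0.2717, 0.4191).
So the stationary probability of Trainee is 0.4191.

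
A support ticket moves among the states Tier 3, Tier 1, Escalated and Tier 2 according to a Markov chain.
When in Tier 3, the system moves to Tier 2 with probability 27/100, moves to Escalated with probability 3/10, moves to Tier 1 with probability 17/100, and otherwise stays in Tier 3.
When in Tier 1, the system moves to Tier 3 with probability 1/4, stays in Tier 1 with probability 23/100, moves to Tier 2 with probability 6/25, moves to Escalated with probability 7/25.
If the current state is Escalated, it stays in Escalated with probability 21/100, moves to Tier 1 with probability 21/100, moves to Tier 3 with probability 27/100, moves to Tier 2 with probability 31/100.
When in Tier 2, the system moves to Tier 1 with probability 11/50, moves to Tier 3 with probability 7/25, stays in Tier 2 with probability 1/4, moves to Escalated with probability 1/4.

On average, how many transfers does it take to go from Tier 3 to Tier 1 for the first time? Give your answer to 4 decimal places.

Let t(s) be the expected number of transfers to first reach Tier 1 from state s, with t(Tier 1) = 0. Conditioning on the first transfer:
t(Tier 3) = 1 + 0.26·t(Tier 3) + 0.3·t(Escalated) + 0.27·t(Tier 2)
t(Escalated) = 1 + 0.27·t(Tier 3) + 0.21·t(Escalated) + 0.31·t(Tier 2)
t(Tier 2) = 1 + 0.28·t(Tier 3) + 0.25·t(Escalated) + 0.25·t(Tier 2)
Solving: t(Tier 3) = 5.1479, t(Escalated) = 4.9501, t(Tier 2) = 4.9052.
Expected transfers from Tier 3 to Tier 1: 5.1479.

5.1479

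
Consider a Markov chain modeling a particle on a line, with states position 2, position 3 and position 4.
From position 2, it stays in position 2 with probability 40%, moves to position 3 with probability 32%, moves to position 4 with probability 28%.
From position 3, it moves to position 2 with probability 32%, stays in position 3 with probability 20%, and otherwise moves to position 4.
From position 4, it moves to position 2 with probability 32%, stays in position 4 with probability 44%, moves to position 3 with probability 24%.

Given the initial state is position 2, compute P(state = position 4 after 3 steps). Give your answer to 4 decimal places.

0.3940

Propagate the distribution vector 3 steps from position 2.
After 0 steps: (1.0000, 0.0000, 0.0000)
After 1 step: (0.4000, 0.3200, 0.2800)
After 2 steps: (0.3520, 0.2592, 0.3888)
After 3 steps: (0.3482, 0.2578, 0.3940)
P(in position 4 after 3 steps) = 0.3940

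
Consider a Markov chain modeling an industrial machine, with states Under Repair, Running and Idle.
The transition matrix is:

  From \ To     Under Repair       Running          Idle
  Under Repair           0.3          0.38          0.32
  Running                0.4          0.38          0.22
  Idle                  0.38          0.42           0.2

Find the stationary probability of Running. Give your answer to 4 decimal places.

0.3900

Let the stationary distribution be π with π = πP and π_1 + π_2 + π_3 = 1.
π_1 = 0.3·π_1 + 0.4·π_2 + 0.38·π_3
π_2 = 0.38·π_1 + 0.38·π_2 + 0.42·π_3
Solving with the normalization constraint gives π = (0.3591, 0.3900, 0.2509).
So the stationary probability of Running is 0.3900.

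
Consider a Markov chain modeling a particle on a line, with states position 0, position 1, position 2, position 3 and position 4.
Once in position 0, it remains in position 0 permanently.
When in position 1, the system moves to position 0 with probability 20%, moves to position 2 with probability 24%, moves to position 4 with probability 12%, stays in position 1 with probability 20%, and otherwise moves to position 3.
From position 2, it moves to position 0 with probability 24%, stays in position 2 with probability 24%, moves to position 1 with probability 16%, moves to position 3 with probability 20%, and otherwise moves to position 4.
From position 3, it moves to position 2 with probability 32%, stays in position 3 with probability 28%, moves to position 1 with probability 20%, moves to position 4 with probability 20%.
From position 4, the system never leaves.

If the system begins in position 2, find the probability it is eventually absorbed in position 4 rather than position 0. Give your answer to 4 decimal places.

Let h(s) be the probability of absorption at position 4 starting from transient state s. Then h(position 4) = 1 and h(position 0) = 0. By first-step analysis:
h(position 1) = 0.2·0 + 0.2·h(position 1) + 0.24·h(position 2) + 0.24·h(position 3) + 0.12·1
h(position 2) = 0.24·0 + 0.16·h(position 1) + 0.24·h(position 2) + 0.2·h(position 3) + 0.16·1
h(position 3) = 0.2·h(position 1) + 0.32·h(position 2) + 0.28·h(position 3) + 0.2·1
Solving: h(position 1) = 0.4791, h(position 2) = 0.4751, h(position 3) = 0.6220.
Starting from position 2, the probability is 0.4751.

0.4751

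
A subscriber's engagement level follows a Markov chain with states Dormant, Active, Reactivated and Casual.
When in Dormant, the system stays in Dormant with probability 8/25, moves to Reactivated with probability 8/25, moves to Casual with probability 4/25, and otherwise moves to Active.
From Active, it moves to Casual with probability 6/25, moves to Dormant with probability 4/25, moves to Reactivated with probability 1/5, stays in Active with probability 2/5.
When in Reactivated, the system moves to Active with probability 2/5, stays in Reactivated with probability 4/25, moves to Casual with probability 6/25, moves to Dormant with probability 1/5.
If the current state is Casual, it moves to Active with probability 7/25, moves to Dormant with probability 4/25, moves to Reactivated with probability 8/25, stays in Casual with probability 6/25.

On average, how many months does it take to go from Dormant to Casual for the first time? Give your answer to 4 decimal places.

Let t(s) be the expected number of months to first reach Casual from state s, with t(Casual) = 0. Conditioning on the first month:
t(Dormant) = 1 + 0.32·t(Dormant) + 0.2·t(Active) + 0.32·t(Reactivated)
t(Active) = 1 + 0.16·t(Dormant) + 0.4·t(Active) + 0.2·t(Reactivated)
t(Reactivated) = 1 + 0.2·t(Dormant) + 0.4·t(Active) + 0.16·t(Reactivated)
Solving: t(Dormant) = 4.8931, t(Active) = 4.4655, t(Reactivated) = 4.4819.
Expected months from Dormant to Casual: 4.8931.

4.8931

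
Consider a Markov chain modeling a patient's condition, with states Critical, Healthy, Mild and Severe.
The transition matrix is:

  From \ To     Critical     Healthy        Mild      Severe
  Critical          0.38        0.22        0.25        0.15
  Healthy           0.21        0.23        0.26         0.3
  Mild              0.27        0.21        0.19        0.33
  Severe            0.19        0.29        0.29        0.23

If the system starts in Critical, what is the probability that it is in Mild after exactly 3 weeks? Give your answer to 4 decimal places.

Propagate the distribution vector 3 weeks from Critical.
After 0 weeks: (1.0000, 0.0000, 0.0000, 0.0000)
After 1 week: (0.3800, 0.2200, 0.2500, 0.1500)
After 2 weeks: (0.2866, 0.2302, 0.2432, 0.2400)
After 3 weeks: (0.2685, 0.2367, 0.2473, 0.2475)
P(in Mild after 3 weeks) = 0.2473

0.2473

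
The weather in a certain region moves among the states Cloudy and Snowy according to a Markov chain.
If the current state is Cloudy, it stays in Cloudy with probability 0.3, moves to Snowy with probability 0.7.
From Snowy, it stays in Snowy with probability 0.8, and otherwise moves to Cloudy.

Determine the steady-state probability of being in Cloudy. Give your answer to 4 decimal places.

Let the stationary distribution be π with π = πP and π_1 + π_2 = 1.
π_1 = 0.3·π_1 + 0.2·π_2
Solving with the normalization constraint gives π = (0.2222, 0.7778).
So the stationary probability of Cloudy is 0.2222.

0.2222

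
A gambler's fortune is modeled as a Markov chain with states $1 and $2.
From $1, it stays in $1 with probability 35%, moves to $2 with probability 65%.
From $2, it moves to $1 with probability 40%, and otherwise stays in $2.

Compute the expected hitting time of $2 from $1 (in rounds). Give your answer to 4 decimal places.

1.5385

Let t(s) be the expected number of rounds to first reach $2 from state s, with t($2) = 0. Conditioning on the first round:
t($1) = 1 + 0.35·t($1)
Solving: t($1) = 1.5385.
Expected rounds from $1 to $2: 1.5385.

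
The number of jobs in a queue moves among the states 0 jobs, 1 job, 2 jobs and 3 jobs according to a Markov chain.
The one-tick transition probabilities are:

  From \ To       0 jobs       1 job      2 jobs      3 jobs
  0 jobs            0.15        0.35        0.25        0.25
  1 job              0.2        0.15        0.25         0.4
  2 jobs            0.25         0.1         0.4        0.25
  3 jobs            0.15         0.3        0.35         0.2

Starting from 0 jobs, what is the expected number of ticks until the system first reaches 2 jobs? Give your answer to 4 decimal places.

3.5996

Let t(s) be the expected number of ticks to first reach 2 jobs from state s, with t(2 jobs) = 0. Conditioning on the first tick:
t(0 jobs) = 1 + 0.15·t(0 jobs) + 0.35·t(1 job) + 0.25·t(3 jobs)
t(1 job) = 1 + 0.2·t(0 jobs) + 0.15·t(1 job) + 0.4·t(3 jobs)
t(3 jobs) = 1 + 0.15·t(0 jobs) + 0.3·t(1 job) + 0.2·t(3 jobs)
Solving: t(0 jobs) = 3.5996, t(1 job) = 3.5570, t(3 jobs) = 3.2588.
Expected ticks from 0 jobs to 2 jobs: 3.5996.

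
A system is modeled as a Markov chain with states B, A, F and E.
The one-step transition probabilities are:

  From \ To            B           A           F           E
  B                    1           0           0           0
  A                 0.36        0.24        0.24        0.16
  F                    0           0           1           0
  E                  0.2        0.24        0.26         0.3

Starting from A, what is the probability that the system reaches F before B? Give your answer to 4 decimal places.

Let h(s) be the probability of absorption at F starting from transient state s. Then h(F) = 1 and h(B) = 0. By first-step analysis:
h(A) = 0.36·0 + 0.24·h(A) + 0.24·1 + 0.16·h(E)
h(E) = 0.2·0 + 0.24·h(A) + 0.26·1 + 0.3·h(E)
Solving: h(A) = 0.4246, h(E) = 0.5170.
Starting from A, the probability is 0.4246.

0.4246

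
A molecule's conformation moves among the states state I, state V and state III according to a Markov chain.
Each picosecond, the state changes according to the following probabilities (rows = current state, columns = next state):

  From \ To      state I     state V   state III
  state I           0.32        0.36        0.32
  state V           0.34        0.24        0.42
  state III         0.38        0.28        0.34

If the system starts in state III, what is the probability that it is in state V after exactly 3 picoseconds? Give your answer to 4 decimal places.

0.2957

Propagate the distribution vector 3 picoseconds from state III.
After 0 picoseconds: (0.0000, 0.0000, 1.0000)
After 1 picosecond: (0.3800, 0.2800, 0.3400)
After 2 picoseconds: (0.3460, 0.2992, 0.3548)
After 3 picoseconds: (0.3473, 0.2957, 0.3570)
P(in state V after 3 picoseconds) = 0.2957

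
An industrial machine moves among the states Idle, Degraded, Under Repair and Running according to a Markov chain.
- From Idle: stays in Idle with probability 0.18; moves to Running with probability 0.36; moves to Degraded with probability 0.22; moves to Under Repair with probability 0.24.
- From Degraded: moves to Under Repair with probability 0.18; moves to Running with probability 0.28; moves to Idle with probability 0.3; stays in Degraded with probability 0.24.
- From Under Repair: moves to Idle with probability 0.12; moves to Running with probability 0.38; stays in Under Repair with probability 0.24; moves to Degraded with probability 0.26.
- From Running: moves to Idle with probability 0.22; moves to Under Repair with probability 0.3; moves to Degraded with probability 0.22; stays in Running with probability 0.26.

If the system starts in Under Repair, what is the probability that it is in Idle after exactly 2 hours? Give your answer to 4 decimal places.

Propagate the distribution vector 2 hours from Under Repair.
After 0 hours: (0.0000, 0.0000, 1.0000, 0.0000)
After 1 hour: (0.1200, 0.2600, 0.2400, 0.3800)
After 2 hours: (0.2120, 0.2348, 0.2472, 0.3060)
P(in Idle after 2 hours) = 0.2120

0.2120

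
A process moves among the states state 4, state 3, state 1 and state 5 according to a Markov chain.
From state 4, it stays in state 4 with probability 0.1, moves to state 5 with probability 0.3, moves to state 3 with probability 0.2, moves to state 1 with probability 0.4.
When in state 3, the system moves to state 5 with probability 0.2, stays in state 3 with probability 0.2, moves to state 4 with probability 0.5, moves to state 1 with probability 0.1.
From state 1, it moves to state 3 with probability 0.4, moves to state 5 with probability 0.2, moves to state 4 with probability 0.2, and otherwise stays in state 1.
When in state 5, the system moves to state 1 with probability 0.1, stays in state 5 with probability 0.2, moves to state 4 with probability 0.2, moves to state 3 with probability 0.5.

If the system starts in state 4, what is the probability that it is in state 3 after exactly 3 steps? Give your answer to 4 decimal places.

0.2970

Propagate the distribution vector 3 steps from state 4.
After 0 steps: (1.0000, 0.0000, 0.0000, 0.0000)
After 1 step: (0.1000, 0.2000, 0.4000, 0.3000)
After 2 steps: (0.2500, 0.3700, 0.1700, 0.2100)
After 3 steps: (0.2860, 0.2970, 0.1920, 0.2250)
P(in state 3 after 3 steps) = 0.2970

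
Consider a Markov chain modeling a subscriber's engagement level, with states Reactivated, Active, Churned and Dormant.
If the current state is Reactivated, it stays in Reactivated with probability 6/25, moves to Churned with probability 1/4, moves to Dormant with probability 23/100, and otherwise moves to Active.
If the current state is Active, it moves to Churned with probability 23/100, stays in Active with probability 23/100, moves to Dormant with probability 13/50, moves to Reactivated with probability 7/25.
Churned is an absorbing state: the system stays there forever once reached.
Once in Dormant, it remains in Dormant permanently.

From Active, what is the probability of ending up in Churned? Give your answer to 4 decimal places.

0.4830

Let h(s) be the probability of absorption at Churned starting from transient state s. Then h(Churned) = 1 and h(Dormant) = 0. By first-step analysis:
h(Reactivated) = 0.24·h(Reactivated) + 0.28·h(Active) + 0.25·1 + 0.23·0
h(Active) = 0.28·h(Reactivated) + 0.23·h(Active) + 0.23·1 + 0.26·0
Solving: h(Reactivated) = 0.5069, h(Active) = 0.4830.
Starting from Active, the probability is 0.4830.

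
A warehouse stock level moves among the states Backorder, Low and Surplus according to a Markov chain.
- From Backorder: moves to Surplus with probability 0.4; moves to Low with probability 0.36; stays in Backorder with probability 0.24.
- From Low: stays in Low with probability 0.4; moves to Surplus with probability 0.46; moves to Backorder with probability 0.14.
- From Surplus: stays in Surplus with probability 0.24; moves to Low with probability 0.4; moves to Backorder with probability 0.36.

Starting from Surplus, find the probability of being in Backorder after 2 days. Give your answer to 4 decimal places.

0.2288

Sum over the intermediate state after 1 day:
P = P(Surplus→Backorder)·P(Backorder→Backorder) + P(Surplus→Low)·P(Low→Backorder) + P(Surplus→Surplus)·P(Surplus→Backorder)
  = 0.36×0.24 + 0.4×0.14 + 0.24×0.36
  = 0.0864 + 0.0560 + 0.0864 = 0.2288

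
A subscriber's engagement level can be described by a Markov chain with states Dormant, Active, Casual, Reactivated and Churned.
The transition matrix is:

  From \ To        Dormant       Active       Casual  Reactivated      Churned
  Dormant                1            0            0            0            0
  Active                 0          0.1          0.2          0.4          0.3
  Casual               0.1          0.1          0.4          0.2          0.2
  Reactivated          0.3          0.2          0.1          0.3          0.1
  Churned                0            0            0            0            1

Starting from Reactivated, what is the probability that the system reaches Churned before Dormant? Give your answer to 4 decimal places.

Let h(s) be the probability of absorption at Churned starting from transient state s. Then h(Churned) = 1 and h(Dormant) = 0. By first-step analysis:
h(Active) = 0.1·h(Active) + 0.2·h(Casual) + 0.4·h(Reactivated) + 0.3·1
h(Casual) = 0.1·0 + 0.1·h(Active) + 0.4·h(Casual) + 0.2·h(Reactivated) + 0.2·1
h(Reactivated) = 0.3·0 + 0.2·h(Active) + 0.1·h(Casual) + 0.3·h(Reactivated) + 0.1·1
Solving: h(Active) = 0.6434, h(Casual) = 0.5769, h(Reactivated) = 0.4091.
Starting from Reactivated, the probability is 0.4091.

0.4091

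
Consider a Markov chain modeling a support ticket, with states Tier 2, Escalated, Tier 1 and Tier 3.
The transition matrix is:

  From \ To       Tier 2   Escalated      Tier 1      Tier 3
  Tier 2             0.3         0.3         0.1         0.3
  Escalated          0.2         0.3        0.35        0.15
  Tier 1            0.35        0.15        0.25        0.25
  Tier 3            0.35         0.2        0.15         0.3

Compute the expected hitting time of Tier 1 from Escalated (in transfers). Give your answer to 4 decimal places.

Let t(s) be the expected number of transfers to first reach Tier 1 from state s, with t(Tier 1) = 0. Conditioning on the first transfer:
t(Tier 2) = 1 + 0.3·t(Tier 2) + 0.3·t(Escalated) + 0.3·t(Tier 3)
t(Escalated) = 1 + 0.2·t(Tier 2) + 0.3·t(Escalated) + 0.15·t(Tier 3)
t(Tier 3) = 1 + 0.35·t(Tier 2) + 0.2·t(Escalated) + 0.3·t(Tier 3)
Solving: t(Tier 2) = 5.5105, t(Escalated) = 4.1538, t(Tier 3) = 5.3706.
Expected transfers from Escalated to Tier 1: 4.1538.

4.1538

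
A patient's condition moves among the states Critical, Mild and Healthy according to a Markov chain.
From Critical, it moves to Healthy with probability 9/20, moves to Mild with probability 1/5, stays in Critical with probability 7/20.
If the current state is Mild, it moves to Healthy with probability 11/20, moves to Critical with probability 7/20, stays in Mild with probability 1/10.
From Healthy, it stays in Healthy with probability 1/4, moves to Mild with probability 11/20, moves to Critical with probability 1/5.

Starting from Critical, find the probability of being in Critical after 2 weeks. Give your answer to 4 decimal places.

Sum over the intermediate state after 1 week:
P = P(Critical→Critical)·P(Critical→Critical) + P(Critical→Mild)·P(Mild→Critical) + P(Critical→Healthy)·P(Healthy→Critical)
  = 0.35×0.35 + 0.2×0.35 + 0.45×0.2
  = 0.1225 + 0.0700 + 0.0900 = 0.2825

0.2825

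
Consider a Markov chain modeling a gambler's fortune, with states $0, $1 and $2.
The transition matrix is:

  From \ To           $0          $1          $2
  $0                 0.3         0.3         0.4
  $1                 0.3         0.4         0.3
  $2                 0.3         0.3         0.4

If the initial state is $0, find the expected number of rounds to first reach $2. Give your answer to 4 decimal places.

2.7273

Let t(s) be the expected number of rounds to first reach $2 from state s, with t($2) = 0. Conditioning on the first round:
t($0) = 1 + 0.3·t($0) + 0.3·t($1)
t($1) = 1 + 0.3·t($0) + 0.4·t($1)
Solving: t($0) = 2.7273, t($1) = 3.0303.
Expected rounds from $0 to $2: 2.7273.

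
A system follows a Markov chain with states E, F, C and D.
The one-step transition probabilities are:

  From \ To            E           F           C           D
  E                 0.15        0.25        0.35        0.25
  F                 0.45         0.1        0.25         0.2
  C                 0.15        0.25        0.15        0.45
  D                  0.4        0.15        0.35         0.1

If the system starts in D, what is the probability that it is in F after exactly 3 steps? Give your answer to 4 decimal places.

Propagate the distribution vector 3 steps from D.
After 0 steps: (0.0000, 0.0000, 0.0000, 1.0000)
After 1 step: (0.4000, 0.1500, 0.3500, 0.1000)
After 2 steps: (0.2200, 0.2175, 0.2650, 0.2975)
After 3 steps: (0.2896, 0.1876, 0.2753, 0.2475)
P(in F after 3 steps) = 0.1876

0.1876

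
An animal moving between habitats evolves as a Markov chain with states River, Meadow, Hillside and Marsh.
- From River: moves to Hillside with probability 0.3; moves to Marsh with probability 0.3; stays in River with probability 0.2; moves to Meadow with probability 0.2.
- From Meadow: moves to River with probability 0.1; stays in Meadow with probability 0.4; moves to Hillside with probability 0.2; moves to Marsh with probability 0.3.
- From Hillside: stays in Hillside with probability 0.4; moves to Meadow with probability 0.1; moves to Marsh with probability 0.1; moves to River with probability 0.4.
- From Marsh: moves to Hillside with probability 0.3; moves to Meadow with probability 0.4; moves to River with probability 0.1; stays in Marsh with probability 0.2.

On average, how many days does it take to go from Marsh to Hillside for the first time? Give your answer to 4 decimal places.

Let t(s) be the expected number of days to first reach Hillside from state s, with t(Hillside) = 0. Conditioning on the first day:
t(River) = 1 + 0.2·t(River) + 0.2·t(Meadow) + 0.3·t(Marsh)
t(Meadow) = 1 + 0.1·t(River) + 0.4·t(Meadow) + 0.3·t(Marsh)
t(Marsh) = 1 + 0.1·t(River) + 0.4·t(Meadow) + 0.2·t(Marsh)
Solving: t(River) = 3.7288, t(Meadow) = 4.1949, t(Marsh) = 3.8136.
Expected days from Marsh to Hillside: 3.8136.

3.8136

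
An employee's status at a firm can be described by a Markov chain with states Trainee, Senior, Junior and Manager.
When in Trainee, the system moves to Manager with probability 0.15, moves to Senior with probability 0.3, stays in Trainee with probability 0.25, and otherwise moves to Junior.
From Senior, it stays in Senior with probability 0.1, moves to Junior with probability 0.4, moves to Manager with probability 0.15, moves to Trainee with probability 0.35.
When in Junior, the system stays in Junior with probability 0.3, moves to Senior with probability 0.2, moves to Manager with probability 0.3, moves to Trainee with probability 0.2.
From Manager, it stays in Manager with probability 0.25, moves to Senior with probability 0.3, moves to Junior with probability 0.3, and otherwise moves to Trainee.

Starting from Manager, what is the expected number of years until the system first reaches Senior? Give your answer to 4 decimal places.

3.7037

Let t(s) be the expected number of years to first reach Senior from state s, with t(Senior) = 0. Conditioning on the first year:
t(Trainee) = 1 + 0.25·t(Trainee) + 0.3·t(Junior) + 0.15·t(Manager)
t(Junior) = 1 + 0.2·t(Trainee) + 0.3·t(Junior) + 0.3·t(Manager)
t(Manager) = 1 + 0.15·t(Trainee) + 0.3·t(Junior) + 0.25·t(Manager)
Solving: t(Trainee) = 3.7037, t(Junior) = 4.0741, t(Manager) = 3.7037.
Expected years from Manager to Senior: 3.7037.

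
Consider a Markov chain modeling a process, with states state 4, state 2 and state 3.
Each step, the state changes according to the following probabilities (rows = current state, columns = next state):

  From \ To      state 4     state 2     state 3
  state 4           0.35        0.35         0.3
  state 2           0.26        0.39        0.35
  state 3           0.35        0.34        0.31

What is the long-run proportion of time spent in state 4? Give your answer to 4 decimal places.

Let the stationary distribution be π with π = πP and π_1 + π_2 + π_3 = 1.
π_1 = 0.35·π_1 + 0.26·π_2 + 0.35·π_3
π_2 = 0.35·π_1 + 0.39·π_2 + 0.34·π_3
Solving with the normalization constraint gives π = (0.3175, 0.3612, 0.3213).
So the stationary probability of state 4 is 0.3175.

0.3175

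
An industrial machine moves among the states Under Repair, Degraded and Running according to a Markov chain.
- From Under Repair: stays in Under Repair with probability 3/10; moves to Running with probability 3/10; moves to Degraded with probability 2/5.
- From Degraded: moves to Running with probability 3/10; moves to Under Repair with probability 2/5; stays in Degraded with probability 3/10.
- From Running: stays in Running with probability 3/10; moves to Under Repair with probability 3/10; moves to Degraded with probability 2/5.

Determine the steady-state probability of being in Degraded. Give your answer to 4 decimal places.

0.3636

Let the stationary distribution be π with π = πP and π_1 + π_2 + π_3 = 1.
π_1 = 0.3·π_1 + 0.4·π_2 + 0.3·π_3
π_2 = 0.4·π_1 + 0.3·π_2 + 0.4·π_3
Solving with the normalization constraint gives π = (0.3364, 0.3636, 0.3000).
So the stationary probability of Degraded is 0.3636.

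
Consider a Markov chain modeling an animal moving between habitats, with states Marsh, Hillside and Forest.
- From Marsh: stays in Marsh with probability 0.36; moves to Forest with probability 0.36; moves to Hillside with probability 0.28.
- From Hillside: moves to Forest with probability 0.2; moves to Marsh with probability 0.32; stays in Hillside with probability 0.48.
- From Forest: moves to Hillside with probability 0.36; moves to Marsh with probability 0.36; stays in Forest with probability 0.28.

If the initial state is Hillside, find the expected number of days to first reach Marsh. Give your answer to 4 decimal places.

3.0423

Let t(s) be the expected number of days to first reach Marsh from state s, with t(Marsh) = 0. Conditioning on the first day:
t(Hillside) = 1 + 0.48·t(Hillside) + 0.2·t(Forest)
t(Forest) = 1 + 0.36·t(Hillside) + 0.28·t(Forest)
Solving: t(Hillside) = 3.0423, t(Forest) = 2.9101.
Expected days from Hillside to Marsh: 3.0423.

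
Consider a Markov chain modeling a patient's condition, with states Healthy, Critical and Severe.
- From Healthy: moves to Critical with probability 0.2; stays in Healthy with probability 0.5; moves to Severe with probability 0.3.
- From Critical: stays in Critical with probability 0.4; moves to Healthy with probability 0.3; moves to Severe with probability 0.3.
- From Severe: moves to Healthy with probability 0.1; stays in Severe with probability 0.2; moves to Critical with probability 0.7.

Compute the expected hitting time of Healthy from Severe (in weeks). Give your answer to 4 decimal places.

4.8148

Let t(s) be the expected number of weeks to first reach Healthy from state s, with t(Healthy) = 0. Conditioning on the first week:
t(Critical) = 1 + 0.4·t(Critical) + 0.3·t(Severe)
t(Severe) = 1 + 0.7·t(Critical) + 0.2·t(Severe)
Solving: t(Critical) = 4.0741, t(Severe) = 4.8148.
Expected weeks from Severe to Healthy: 4.8148.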